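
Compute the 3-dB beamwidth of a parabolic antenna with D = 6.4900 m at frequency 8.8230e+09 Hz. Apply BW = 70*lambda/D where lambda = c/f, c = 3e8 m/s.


lambda = c / f = 3.0000e+08 / 8.8230e+09 = 0.03400204 m
BW = 70 * 0.03400204 / 6.4900 = 0.3667 deg

0.3667 deg


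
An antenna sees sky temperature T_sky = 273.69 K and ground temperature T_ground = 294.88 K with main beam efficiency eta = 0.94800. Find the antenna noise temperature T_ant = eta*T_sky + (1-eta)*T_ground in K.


T_ant = 0.94800 * 273.69 + (1 - 0.94800) * 294.88 = 274.8 K

274.8 K


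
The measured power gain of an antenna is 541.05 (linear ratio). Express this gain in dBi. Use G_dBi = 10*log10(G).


G_dBi = 10 * log10(541.05) = 27.33 dBi

27.33 dBi


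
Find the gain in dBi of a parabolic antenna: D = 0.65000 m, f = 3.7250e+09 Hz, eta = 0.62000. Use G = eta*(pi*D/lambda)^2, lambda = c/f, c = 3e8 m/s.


lambda = c / f = 3.0000e+08 / 3.7250e+09 = 0.08053691 m
G_linear = 0.62000 * (pi * 0.65000 / 0.08053691)^2 = 398.5917
G_dBi = 10 * log10(398.5917) = 26.01 dBi

26.01 dBi


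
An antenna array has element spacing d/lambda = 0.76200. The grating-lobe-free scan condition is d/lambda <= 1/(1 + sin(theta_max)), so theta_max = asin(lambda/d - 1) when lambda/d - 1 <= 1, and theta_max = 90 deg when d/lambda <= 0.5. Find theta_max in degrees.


lambda/d - 1 = 1/0.76200 - 1 = 0.3123360
theta_max = asin(0.3123360) = 18.20 deg

18.20 deg


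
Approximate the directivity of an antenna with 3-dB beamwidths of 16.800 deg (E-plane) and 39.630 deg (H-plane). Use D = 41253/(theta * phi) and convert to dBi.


D_linear = 41253 / (16.800 * 39.630) = 61.96154
D_dBi = 10 * log10(61.96154) = 17.92 dBi

17.92 dBi


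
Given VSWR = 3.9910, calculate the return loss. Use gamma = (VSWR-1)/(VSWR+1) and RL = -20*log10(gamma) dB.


gamma = (3.9910 - 1) / (3.9910 + 1) = 0.5992787
RL = -20 * log10(0.5992787) = 4.447 dB

4.447 dB


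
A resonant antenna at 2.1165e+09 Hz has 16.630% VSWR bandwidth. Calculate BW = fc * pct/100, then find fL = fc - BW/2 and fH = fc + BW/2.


BW = 2.1165e+09 * 16.630/100 = 3.519740e+08 Hz
fL = 2.1165e+09 - 3.519740e+08/2 = 1.941e+09 Hz
fH = 2.1165e+09 + 3.519740e+08/2 = 2.292e+09 Hz

BW=3.520e+08 Hz, fL=1.941e+09 Hz, fH=2.292e+09 Hz


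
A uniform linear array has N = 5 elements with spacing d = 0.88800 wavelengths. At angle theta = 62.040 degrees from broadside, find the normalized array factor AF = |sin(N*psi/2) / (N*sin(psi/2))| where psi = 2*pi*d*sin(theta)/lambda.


psi = 2*pi*0.88800*sin(62.040 deg) = 4.928206 rad
AF = |sin(5*4.928206/2) / (5*sin(4.928206/2))| = 0.07766

0.07766


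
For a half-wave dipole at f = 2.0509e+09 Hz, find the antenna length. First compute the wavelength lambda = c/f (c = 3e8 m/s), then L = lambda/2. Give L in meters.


lambda = c / f = 3.0000e+08 / 2.0509e+09 = 0.1462772 m
L = lambda / 2 = 0.1462772 / 2 = 0.07314 m

0.07314 m


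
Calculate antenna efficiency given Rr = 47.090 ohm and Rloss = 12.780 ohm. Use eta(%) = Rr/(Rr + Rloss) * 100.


eta = 47.090 / (47.090 + 12.780) * 100 = 78.65%

78.65%


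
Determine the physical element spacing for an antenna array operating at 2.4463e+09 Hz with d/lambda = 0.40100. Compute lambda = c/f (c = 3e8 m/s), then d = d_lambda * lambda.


lambda = c / f = 3.0000e+08 / 2.4463e+09 = 0.1226342 m
d = 0.40100 * 0.1226342 = 0.04918 m

0.04918 m


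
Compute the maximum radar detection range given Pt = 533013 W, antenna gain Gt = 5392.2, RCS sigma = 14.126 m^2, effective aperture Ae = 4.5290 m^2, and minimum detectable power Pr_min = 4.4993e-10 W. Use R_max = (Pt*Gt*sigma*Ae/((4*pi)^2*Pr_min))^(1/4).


R^4 = 533013*5392.2*14.126*4.5290 / ((4*pi)^2 * 4.4993e-10) = 2.587978e+18
R_max = 2.587978e+18^0.25 = 40109 m

40109 m


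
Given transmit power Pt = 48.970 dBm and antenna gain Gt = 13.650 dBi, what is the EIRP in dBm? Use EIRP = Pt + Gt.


EIRP = Pt + Gt = 48.970 + 13.650 = 62.62 dBm

62.62 dBm


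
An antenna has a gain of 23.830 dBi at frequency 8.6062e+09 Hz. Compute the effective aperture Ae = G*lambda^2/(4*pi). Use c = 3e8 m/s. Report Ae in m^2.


lambda = c / f = 3.0000e+08 / 8.6062e+09 = 0.03485859 m
G_linear = 10^(23.830/10) = 241.5461
Ae = G_linear * lambda^2 / (4*pi) = 241.5461 * 0.03485859^2 / (4*pi) = 0.02336 m^2

0.02336 m^2


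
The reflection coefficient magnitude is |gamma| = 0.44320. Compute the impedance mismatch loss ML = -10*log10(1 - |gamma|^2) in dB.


ML = -10 * log10(1 - 0.44320^2) = -10 * log10(0.80357376) = 0.9497 dB

0.9497 dB


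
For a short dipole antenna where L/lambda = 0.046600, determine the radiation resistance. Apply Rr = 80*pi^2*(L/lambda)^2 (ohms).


Rr = 80 * pi^2 * (0.046600)^2 = 80 * 9.869604 * 2.171560e-03 = 1.715 ohm

1.715 ohm


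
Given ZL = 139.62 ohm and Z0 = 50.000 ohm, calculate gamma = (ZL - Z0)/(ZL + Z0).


gamma = (139.62 - 50.000) / (139.62 + 50.000) = 0.4726

0.4726


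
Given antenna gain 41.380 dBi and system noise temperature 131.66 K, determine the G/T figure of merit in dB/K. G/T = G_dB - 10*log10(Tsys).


G/T = 41.380 - 10*log10(131.66) = 41.380 - 21.19454 = 20.19 dB/K

20.19 dB/K


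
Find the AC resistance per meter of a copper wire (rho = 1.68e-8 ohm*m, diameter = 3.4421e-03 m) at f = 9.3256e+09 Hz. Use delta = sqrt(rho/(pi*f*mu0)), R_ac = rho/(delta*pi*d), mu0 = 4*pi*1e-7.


delta = sqrt(1.68e-8 / (pi * 9.3256e+09 * 4*pi*1e-7)) = 6.755172e-07 m
R_ac = 1.68e-8 / (6.755172e-07 * pi * 3.4421e-03) = 2.300 ohm/m

2.300 ohm/m


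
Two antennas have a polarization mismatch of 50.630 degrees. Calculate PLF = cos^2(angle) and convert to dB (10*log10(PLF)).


PLF_linear = cos^2(50.630 deg) = 0.4023693
PLF_dB = 10 * log10(0.4023693) = -3.954 dB

-3.954 dB


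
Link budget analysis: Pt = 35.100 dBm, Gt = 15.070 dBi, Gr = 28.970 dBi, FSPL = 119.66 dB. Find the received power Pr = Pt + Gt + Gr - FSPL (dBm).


Pr = 35.100 + 15.070 + 28.970 - 119.66 = -40.52 dBm

-40.52 dBm


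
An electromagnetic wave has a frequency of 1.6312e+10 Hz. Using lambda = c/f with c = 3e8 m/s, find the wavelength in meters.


lambda = c / f = 3.0000e+08 / 1.6312e+10 = 0.01839 m

0.01839 m


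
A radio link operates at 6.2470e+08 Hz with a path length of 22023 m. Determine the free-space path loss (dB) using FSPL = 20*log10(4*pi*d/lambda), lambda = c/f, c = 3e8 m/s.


lambda = c / f = 3.0000e+08 / 6.2470e+08 = 0.4802305 m
FSPL = 20 * log10(4*pi*22023/0.4802305) = 115.2 dB

115.2 dB


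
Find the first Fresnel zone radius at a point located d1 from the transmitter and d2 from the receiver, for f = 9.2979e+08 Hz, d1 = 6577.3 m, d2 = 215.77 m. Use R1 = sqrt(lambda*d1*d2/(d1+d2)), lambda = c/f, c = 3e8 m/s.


lambda = c / f = 3.0000e+08 / 9.2979e+08 = 0.3226535 m
R1 = sqrt(0.3226535 * 6577.3 * 215.77 / (6577.3 + 215.77)) = 8.210 m

8.210 m


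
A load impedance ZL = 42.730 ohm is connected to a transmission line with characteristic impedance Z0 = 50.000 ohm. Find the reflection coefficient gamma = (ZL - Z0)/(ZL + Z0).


gamma = (42.730 - 50.000) / (42.730 + 50.000) = -0.07840

-0.07840


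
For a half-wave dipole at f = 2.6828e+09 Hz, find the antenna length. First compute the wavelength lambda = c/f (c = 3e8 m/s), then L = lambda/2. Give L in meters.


lambda = c / f = 3.0000e+08 / 2.6828e+09 = 0.1118235 m
L = lambda / 2 = 0.1118235 / 2 = 0.05591 m

0.05591 m


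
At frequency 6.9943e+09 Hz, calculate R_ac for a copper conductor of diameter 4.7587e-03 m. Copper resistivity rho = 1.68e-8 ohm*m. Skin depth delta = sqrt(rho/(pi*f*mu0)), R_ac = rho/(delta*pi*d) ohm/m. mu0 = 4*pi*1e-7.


delta = sqrt(1.68e-8 / (pi * 6.9943e+09 * 4*pi*1e-7)) = 7.800144e-07 m
R_ac = 1.68e-8 / (7.800144e-07 * pi * 4.7587e-03) = 1.441 ohm/m

1.441 ohm/m


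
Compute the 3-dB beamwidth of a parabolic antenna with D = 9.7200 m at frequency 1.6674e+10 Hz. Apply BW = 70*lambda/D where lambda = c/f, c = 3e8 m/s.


lambda = c / f = 3.0000e+08 / 1.6674e+10 = 0.01799208 m
BW = 70 * 0.01799208 / 9.7200 = 0.1296 deg

0.1296 deg


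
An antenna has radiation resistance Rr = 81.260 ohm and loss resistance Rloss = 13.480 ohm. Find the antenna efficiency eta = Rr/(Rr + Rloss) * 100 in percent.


eta = 81.260 / (81.260 + 13.480) * 100 = 85.77%

85.77%


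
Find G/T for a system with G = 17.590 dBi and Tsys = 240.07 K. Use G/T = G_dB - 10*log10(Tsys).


G/T = 17.590 - 10*log10(240.07) = 17.590 - 23.80338 = -6.213 dB/K

-6.213 dB/K


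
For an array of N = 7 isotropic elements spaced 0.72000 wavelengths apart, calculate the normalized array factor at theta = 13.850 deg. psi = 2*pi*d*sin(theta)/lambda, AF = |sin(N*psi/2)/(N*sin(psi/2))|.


psi = 2*pi*0.72000*sin(13.850 deg) = 1.082933 rad
AF = |sin(7*1.082933/2) / (7*sin(1.082933/2))| = 0.1675

0.1675


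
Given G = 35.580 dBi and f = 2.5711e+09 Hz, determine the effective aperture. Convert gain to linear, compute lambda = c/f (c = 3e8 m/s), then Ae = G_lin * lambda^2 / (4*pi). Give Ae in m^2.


lambda = c / f = 3.0000e+08 / 2.5711e+09 = 0.1166816 m
G_linear = 10^(35.580/10) = 3614.099
Ae = G_linear * lambda^2 / (4*pi) = 3614.099 * 0.1166816^2 / (4*pi) = 3.916 m^2

3.916 m^2


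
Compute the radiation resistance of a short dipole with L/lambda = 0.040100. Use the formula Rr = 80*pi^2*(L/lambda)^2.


Rr = 80 * pi^2 * (0.040100)^2 = 80 * 9.869604 * 1.608010e-03 = 1.270 ohm

1.270 ohm


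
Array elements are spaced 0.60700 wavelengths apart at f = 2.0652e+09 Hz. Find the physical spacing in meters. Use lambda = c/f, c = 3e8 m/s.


lambda = c / f = 3.0000e+08 / 2.0652e+09 = 0.1452644 m
d = 0.60700 * 0.1452644 = 0.08818 m

0.08818 m


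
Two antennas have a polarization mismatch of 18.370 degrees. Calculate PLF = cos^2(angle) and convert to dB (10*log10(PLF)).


PLF_linear = cos^2(18.370 deg) = 0.9006791
PLF_dB = 10 * log10(0.9006791) = -0.4543 dB

-0.4543 dB


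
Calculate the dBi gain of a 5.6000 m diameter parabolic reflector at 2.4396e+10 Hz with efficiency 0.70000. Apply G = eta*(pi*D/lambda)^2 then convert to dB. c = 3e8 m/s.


lambda = c / f = 3.0000e+08 / 2.4396e+10 = 0.01229710 m
G_linear = 0.70000 * (pi * 5.6000 / 0.01229710)^2 = 1.432743e+06
G_dBi = 10 * log10(1.432743e+06) = 61.56 dBi

61.56 dBi


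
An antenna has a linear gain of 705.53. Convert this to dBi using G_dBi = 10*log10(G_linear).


G_dBi = 10 * log10(705.53) = 28.49 dBi

28.49 dBi


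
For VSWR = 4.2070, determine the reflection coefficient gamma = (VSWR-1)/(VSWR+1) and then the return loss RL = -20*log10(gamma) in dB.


gamma = (4.2070 - 1) / (4.2070 + 1) = 0.6159017
RL = -20 * log10(0.6159017) = 4.210 dB

4.210 dB


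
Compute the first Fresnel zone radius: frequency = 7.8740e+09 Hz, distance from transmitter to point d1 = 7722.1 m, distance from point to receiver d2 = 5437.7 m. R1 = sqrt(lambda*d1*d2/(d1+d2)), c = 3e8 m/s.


lambda = c / f = 3.0000e+08 / 7.8740e+09 = 0.03810008 m
R1 = sqrt(0.03810008 * 7722.1 * 5437.7 / (7722.1 + 5437.7)) = 11.03 m

11.03 m


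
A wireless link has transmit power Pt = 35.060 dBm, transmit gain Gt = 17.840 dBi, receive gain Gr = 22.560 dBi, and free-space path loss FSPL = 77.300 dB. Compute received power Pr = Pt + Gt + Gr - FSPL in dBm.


Pr = 35.060 + 17.840 + 22.560 - 77.300 = -1.84 dBm

-1.84 dBm


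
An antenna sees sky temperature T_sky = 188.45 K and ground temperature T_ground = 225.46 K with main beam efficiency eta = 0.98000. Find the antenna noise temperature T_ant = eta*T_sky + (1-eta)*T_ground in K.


T_ant = 0.98000 * 188.45 + (1 - 0.98000) * 225.46 = 189.2 K

189.2 K


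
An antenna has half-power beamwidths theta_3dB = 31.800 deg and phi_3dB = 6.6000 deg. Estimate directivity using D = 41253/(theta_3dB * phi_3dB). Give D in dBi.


D_linear = 41253 / (31.800 * 6.6000) = 196.5552
D_dBi = 10 * log10(196.5552) = 22.93 dBi

22.93 dBi


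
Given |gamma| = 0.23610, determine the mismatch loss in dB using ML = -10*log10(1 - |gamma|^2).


ML = -10 * log10(1 - 0.23610^2) = -10 * log10(0.94425679) = 0.2491 dB

0.2491 dB


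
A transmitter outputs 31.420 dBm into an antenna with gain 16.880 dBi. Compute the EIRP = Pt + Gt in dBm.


EIRP = Pt + Gt = 31.420 + 16.880 = 48.30 dBm

48.30 dBm


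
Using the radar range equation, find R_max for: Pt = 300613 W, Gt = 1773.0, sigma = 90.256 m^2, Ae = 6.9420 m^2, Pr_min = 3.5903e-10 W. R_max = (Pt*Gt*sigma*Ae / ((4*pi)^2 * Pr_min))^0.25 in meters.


R^4 = 300613*1773.0*90.256*6.9420 / ((4*pi)^2 * 3.5903e-10) = 5.890155e+18
R_max = 5.890155e+18^0.25 = 49264 m

49264 m


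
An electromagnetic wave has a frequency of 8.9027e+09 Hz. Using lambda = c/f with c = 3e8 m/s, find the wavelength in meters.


lambda = c / f = 3.0000e+08 / 8.9027e+09 = 0.03370 m

0.03370 m


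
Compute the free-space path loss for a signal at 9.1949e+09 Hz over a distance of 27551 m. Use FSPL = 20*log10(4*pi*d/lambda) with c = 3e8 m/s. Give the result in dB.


lambda = c / f = 3.0000e+08 / 9.1949e+09 = 0.03262678 m
FSPL = 20 * log10(4*pi*27551/0.03262678) = 140.5 dB

140.5 dB


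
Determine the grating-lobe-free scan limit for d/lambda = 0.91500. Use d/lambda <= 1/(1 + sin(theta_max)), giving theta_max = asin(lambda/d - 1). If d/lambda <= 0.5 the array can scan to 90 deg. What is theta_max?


lambda/d - 1 = 1/0.91500 - 1 = 0.09289617
theta_max = asin(0.09289617) = 5.330 deg

5.330 deg


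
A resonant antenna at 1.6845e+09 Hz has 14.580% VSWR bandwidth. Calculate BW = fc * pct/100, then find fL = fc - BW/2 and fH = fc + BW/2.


BW = 1.6845e+09 * 14.580/100 = 2.456001e+08 Hz
fL = 1.6845e+09 - 2.456001e+08/2 = 1.562e+09 Hz
fH = 1.6845e+09 + 2.456001e+08/2 = 1.807e+09 Hz

BW=2.456e+08 Hz, fL=1.562e+09 Hz, fH=1.807e+09 Hz


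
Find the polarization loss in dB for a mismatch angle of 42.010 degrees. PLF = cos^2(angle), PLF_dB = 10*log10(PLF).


PLF_linear = cos^2(42.010 deg) = 0.5520907
PLF_dB = 10 * log10(0.5520907) = -2.580 dB

-2.580 dB


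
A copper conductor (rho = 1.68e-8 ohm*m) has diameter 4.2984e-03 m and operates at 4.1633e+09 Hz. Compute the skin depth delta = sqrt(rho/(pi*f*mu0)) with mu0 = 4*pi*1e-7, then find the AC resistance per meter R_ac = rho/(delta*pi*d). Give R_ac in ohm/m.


delta = sqrt(1.68e-8 / (pi * 4.1633e+09 * 4*pi*1e-7)) = 1.011011e-06 m
R_ac = 1.68e-8 / (1.011011e-06 * pi * 4.2984e-03) = 1.231 ohm/m

1.231 ohm/m


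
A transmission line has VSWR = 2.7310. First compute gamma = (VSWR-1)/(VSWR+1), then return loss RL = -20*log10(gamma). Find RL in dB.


gamma = (2.7310 - 1) / (2.7310 + 1) = 0.4639507
RL = -20 * log10(0.4639507) = 6.671 dB

6.671 dB


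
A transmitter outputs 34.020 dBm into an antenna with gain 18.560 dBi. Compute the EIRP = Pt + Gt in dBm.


EIRP = Pt + Gt = 34.020 + 18.560 = 52.58 dBm

52.58 dBm


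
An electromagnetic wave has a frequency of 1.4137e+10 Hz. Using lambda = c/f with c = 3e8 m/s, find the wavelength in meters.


lambda = c / f = 3.0000e+08 / 1.4137e+10 = 0.02122 m

0.02122 m


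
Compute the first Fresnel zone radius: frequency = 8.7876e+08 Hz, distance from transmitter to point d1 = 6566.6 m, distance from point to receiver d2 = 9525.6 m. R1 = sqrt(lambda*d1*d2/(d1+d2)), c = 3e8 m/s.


lambda = c / f = 3.0000e+08 / 8.7876e+08 = 0.3413901 m
R1 = sqrt(0.3413901 * 6566.6 * 9525.6 / (6566.6 + 9525.6)) = 36.43 m

36.43 m


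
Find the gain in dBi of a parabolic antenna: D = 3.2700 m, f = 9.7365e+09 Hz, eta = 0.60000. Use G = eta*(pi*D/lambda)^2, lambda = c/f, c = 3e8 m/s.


lambda = c / f = 3.0000e+08 / 9.7365e+09 = 0.03081189 m
G_linear = 0.60000 * (pi * 3.2700 / 0.03081189)^2 = 66697.54
G_dBi = 10 * log10(66697.54) = 48.24 dBi

48.24 dBi


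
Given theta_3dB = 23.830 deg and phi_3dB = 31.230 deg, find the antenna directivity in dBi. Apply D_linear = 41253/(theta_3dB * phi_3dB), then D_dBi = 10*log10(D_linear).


D_linear = 41253 / (23.830 * 31.230) = 55.43187
D_dBi = 10 * log10(55.43187) = 17.44 dBi

17.44 dBi


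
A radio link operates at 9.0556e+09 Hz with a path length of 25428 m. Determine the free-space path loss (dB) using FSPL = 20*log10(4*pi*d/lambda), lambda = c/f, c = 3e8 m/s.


lambda = c / f = 3.0000e+08 / 9.0556e+09 = 0.03312867 m
FSPL = 20 * log10(4*pi*25428/0.03312867) = 139.7 dB

139.7 dB


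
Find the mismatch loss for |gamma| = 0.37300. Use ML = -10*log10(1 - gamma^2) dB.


ML = -10 * log10(1 - 0.37300^2) = -10 * log10(0.860871) = 0.6506 dB

0.6506 dB


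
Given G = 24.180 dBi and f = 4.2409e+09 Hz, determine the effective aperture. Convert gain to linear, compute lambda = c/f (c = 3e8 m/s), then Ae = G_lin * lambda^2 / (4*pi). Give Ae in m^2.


lambda = c / f = 3.0000e+08 / 4.2409e+09 = 0.07073970 m
G_linear = 10^(24.180/10) = 261.8183
Ae = G_linear * lambda^2 / (4*pi) = 261.8183 * 0.07073970^2 / (4*pi) = 0.1043 m^2

0.1043 m^2


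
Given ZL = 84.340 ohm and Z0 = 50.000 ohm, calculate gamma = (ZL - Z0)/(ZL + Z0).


gamma = (84.340 - 50.000) / (84.340 + 50.000) = 0.2556

0.2556


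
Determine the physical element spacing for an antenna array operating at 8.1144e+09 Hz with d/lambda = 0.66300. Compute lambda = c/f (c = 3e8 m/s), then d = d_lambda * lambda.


lambda = c / f = 3.0000e+08 / 8.1144e+09 = 0.03697131 m
d = 0.66300 * 0.03697131 = 0.02451 m

0.02451 m


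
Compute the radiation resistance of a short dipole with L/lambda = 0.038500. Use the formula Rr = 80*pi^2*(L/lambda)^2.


Rr = 80 * pi^2 * (0.038500)^2 = 80 * 9.869604 * 1.482250e-03 = 1.170 ohm

1.170 ohm


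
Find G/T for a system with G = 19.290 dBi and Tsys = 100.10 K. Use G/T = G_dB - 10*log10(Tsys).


G/T = 19.290 - 10*log10(100.10) = 19.290 - 20.00434 = -0.7143 dB/K

-0.7143 dB/K


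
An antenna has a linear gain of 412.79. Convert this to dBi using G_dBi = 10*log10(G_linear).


G_dBi = 10 * log10(412.79) = 26.16 dBi

26.16 dBi


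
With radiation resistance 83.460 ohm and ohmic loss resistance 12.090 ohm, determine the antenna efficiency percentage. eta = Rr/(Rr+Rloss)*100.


eta = 83.460 / (83.460 + 12.090) * 100 = 87.35%

87.35%


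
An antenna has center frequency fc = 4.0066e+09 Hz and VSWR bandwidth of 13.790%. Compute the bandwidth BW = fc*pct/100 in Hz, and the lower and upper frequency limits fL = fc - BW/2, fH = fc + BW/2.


BW = 4.0066e+09 * 13.790/100 = 5.525101e+08 Hz
fL = 4.0066e+09 - 5.525101e+08/2 = 3.730e+09 Hz
fH = 4.0066e+09 + 5.525101e+08/2 = 4.283e+09 Hz

BW=5.525e+08 Hz, fL=3.730e+09 Hz, fH=4.283e+09 Hz


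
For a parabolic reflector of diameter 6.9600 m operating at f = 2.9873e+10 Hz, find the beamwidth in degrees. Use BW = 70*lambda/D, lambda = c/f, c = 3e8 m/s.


lambda = c / f = 3.0000e+08 / 2.9873e+10 = 0.01004251 m
BW = 70 * 0.01004251 / 6.9600 = 0.1010 deg

0.1010 deg


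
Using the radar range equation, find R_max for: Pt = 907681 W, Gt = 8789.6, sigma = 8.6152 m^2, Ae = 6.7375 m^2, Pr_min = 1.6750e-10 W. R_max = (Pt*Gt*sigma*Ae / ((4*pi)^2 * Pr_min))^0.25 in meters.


R^4 = 907681*8789.6*8.6152*6.7375 / ((4*pi)^2 * 1.6750e-10) = 1.750782e+19
R_max = 1.750782e+19^0.25 = 64686 m

64686 m


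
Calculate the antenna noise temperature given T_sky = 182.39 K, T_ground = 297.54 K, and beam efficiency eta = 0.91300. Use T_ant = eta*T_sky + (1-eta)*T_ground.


T_ant = 0.91300 * 182.39 + (1 - 0.91300) * 297.54 = 192.4 K

192.4 K


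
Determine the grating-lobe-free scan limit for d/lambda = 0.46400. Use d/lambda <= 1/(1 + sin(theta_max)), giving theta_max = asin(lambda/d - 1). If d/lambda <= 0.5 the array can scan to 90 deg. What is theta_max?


lambda/d - 1 = 1/0.46400 - 1 = 1.155172 >= 1
d/lambda <= 0.5, so the array can scan to endfire without grating lobes: theta_max = 90 deg

90 deg


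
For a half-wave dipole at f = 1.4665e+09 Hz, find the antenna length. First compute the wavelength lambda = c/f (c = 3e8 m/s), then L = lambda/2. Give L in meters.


lambda = c / f = 3.0000e+08 / 1.4665e+09 = 0.2045687 m
L = lambda / 2 = 0.2045687 / 2 = 0.1023 m

0.1023 m


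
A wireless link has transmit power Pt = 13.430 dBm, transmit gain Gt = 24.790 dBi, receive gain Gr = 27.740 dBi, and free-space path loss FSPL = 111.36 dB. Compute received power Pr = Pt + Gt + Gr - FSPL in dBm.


Pr = 13.430 + 24.790 + 27.740 - 111.36 = -45.40 dBm

-45.40 dBm


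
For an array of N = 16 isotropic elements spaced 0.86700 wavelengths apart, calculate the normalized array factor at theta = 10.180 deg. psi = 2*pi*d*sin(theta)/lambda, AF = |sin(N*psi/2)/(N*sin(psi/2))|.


psi = 2*pi*0.86700*sin(10.180 deg) = 0.9628014 rad
AF = |sin(16*0.9628014/2) / (16*sin(0.9628014/2))| = 0.1334

0.1334


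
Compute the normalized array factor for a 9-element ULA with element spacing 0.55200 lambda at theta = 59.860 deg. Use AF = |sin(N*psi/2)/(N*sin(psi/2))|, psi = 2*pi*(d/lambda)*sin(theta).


psi = 2*pi*0.55200*sin(59.860 deg) = 2.999405 rad
AF = |sin(9*2.999405/2) / (9*sin(2.999405/2))| = 0.08936

0.08936


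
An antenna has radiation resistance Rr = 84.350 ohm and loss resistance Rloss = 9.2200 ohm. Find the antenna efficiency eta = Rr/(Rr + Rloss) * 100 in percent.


eta = 84.350 / (84.350 + 9.2200) * 100 = 90.15%

90.15%


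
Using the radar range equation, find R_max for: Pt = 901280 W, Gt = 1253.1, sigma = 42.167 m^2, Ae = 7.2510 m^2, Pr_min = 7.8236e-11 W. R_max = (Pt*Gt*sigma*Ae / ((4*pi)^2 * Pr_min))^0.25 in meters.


R^4 = 901280*1253.1*42.167*7.2510 / ((4*pi)^2 * 7.8236e-11) = 2.795051e+19
R_max = 2.795051e+19^0.25 = 72711 m

72711 m


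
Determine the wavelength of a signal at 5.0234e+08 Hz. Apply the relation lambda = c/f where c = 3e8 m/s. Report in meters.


lambda = c / f = 3.0000e+08 / 5.0234e+08 = 0.5972 m

0.5972 m


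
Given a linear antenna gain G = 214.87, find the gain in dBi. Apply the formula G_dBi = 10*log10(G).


G_dBi = 10 * log10(214.87) = 23.32 dBi

23.32 dBi


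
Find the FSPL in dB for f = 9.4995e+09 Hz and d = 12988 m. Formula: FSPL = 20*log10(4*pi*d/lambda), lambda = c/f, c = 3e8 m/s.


lambda = c / f = 3.0000e+08 / 9.4995e+09 = 0.03158061 m
FSPL = 20 * log10(4*pi*12988/0.03158061) = 134.3 dB

134.3 dB


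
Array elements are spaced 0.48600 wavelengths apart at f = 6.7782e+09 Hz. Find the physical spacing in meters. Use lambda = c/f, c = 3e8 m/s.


lambda = c / f = 3.0000e+08 / 6.7782e+09 = 0.04425954 m
d = 0.48600 * 0.04425954 = 0.02151 m

0.02151 m


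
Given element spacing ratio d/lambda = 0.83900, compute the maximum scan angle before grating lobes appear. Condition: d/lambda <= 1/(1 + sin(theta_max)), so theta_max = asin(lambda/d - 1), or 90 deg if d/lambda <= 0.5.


lambda/d - 1 = 1/0.83900 - 1 = 0.1918951
theta_max = asin(0.1918951) = 11.06 deg

11.06 deg


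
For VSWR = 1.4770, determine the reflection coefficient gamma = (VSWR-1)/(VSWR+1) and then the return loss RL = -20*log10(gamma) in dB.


gamma = (1.4770 - 1) / (1.4770 + 1) = 0.1925717
RL = -20 * log10(0.1925717) = 14.31 dB

14.31 dB


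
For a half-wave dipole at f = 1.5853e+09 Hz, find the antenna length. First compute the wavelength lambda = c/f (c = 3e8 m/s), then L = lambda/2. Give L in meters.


lambda = c / f = 3.0000e+08 / 1.5853e+09 = 0.1892386 m
L = lambda / 2 = 0.1892386 / 2 = 0.09462 m

0.09462 m


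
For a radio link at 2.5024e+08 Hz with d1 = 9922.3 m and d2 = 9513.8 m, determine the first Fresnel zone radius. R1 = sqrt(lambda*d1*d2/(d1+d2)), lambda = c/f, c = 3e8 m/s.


lambda = c / f = 3.0000e+08 / 2.5024e+08 = 1.198849 m
R1 = sqrt(1.198849 * 9922.3 * 9513.8 / (9922.3 + 9513.8)) = 76.31 m

76.31 m


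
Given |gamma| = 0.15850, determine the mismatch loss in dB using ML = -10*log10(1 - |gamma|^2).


ML = -10 * log10(1 - 0.15850^2) = -10 * log10(0.97487775) = 0.1105 dB

0.1105 dB


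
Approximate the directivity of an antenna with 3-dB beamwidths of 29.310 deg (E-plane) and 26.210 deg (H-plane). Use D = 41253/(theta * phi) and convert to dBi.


D_linear = 41253 / (29.310 * 26.210) = 53.69980
D_dBi = 10 * log10(53.69980) = 17.30 dBi

17.30 dBi


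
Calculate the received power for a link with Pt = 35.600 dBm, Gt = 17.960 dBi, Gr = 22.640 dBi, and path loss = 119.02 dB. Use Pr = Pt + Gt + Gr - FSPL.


Pr = 35.600 + 17.960 + 22.640 - 119.02 = -42.82 dBm

-42.82 dBm


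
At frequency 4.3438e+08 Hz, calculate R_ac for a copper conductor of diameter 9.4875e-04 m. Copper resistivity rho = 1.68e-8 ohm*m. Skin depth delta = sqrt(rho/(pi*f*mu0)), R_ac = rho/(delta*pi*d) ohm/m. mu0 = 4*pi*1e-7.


delta = sqrt(1.68e-8 / (pi * 4.3438e+08 * 4*pi*1e-7)) = 3.129968e-06 m
R_ac = 1.68e-8 / (3.129968e-06 * pi * 9.4875e-04) = 1.801 ohm/m

1.801 ohm/m


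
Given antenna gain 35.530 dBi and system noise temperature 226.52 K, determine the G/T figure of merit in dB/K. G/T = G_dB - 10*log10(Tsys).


G/T = 35.530 - 10*log10(226.52) = 35.530 - 23.55107 = 11.98 dB/K

11.98 dB/K


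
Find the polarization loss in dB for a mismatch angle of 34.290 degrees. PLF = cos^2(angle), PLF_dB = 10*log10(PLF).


PLF_linear = cos^2(34.290 deg) = 0.6826009
PLF_dB = 10 * log10(0.6826009) = -1.658 dB

-1.658 dB


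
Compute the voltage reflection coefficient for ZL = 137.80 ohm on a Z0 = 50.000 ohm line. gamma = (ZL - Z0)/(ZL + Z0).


gamma = (137.80 - 50.000) / (137.80 + 50.000) = 0.4675

0.4675


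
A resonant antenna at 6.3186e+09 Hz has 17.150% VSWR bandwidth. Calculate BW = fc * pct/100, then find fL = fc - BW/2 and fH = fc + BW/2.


BW = 6.3186e+09 * 17.150/100 = 1.083640e+09 Hz
fL = 6.3186e+09 - 1.083640e+09/2 = 5.777e+09 Hz
fH = 6.3186e+09 + 1.083640e+09/2 = 6.860e+09 Hz

BW=1.084e+09 Hz, fL=5.777e+09 Hz, fH=6.860e+09 Hz


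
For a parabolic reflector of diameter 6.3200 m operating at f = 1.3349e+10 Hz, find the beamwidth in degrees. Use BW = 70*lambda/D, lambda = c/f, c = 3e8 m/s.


lambda = c / f = 3.0000e+08 / 1.3349e+10 = 0.02247359 m
BW = 70 * 0.02247359 / 6.3200 = 0.2489 deg

0.2489 deg


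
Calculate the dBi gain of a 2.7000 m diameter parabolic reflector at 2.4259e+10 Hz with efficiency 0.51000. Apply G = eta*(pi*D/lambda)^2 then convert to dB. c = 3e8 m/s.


lambda = c / f = 3.0000e+08 / 2.4259e+10 = 0.01236654 m
G_linear = 0.51000 * (pi * 2.7000 / 0.01236654)^2 = 239939.1
G_dBi = 10 * log10(239939.1) = 53.80 dBi

53.80 dBi


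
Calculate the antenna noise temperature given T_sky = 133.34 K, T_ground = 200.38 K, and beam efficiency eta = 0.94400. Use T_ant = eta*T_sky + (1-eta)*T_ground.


T_ant = 0.94400 * 133.34 + (1 - 0.94400) * 200.38 = 137.1 K

137.1 K


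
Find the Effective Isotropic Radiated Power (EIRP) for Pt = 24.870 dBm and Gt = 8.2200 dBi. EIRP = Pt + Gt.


EIRP = Pt + Gt = 24.870 + 8.2200 = 33.09 dBm

33.09 dBm


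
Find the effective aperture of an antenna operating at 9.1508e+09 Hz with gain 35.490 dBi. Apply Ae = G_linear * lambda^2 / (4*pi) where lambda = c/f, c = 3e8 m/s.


lambda = c / f = 3.0000e+08 / 9.1508e+09 = 0.03278402 m
G_linear = 10^(35.490/10) = 3539.973
Ae = G_linear * lambda^2 / (4*pi) = 3539.973 * 0.03278402^2 / (4*pi) = 0.3028 m^2

0.3028 m^2


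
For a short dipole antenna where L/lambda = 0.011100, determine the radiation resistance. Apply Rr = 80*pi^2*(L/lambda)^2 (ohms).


Rr = 80 * pi^2 * (0.011100)^2 = 80 * 9.869604 * 1.232100e-04 = 0.09728 ohm

0.09728 ohm


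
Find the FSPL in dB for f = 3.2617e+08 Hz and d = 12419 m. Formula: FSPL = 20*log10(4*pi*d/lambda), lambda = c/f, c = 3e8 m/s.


lambda = c / f = 3.0000e+08 / 3.2617e+08 = 0.9197658 m
FSPL = 20 * log10(4*pi*12419/0.9197658) = 104.6 dB

104.6 dB


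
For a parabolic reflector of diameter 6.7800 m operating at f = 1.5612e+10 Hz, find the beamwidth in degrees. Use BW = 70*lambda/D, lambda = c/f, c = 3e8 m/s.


lambda = c / f = 3.0000e+08 / 1.5612e+10 = 0.01921599 m
BW = 70 * 0.01921599 / 6.7800 = 0.1984 deg

0.1984 deg


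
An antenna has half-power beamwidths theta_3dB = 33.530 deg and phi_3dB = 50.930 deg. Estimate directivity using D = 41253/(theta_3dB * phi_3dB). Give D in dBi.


D_linear = 41253 / (33.530 * 50.930) = 24.15730
D_dBi = 10 * log10(24.15730) = 13.83 dBi

13.83 dBi


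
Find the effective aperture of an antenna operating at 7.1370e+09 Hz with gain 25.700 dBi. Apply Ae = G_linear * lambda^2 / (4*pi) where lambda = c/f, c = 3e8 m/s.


lambda = c / f = 3.0000e+08 / 7.1370e+09 = 0.04203447 m
G_linear = 10^(25.700/10) = 371.5352
Ae = G_linear * lambda^2 / (4*pi) = 371.5352 * 0.04203447^2 / (4*pi) = 0.05224 m^2

0.05224 m^2


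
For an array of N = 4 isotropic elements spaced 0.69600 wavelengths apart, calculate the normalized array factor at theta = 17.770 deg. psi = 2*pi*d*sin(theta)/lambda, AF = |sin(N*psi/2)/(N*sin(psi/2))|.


psi = 2*pi*0.69600*sin(17.770 deg) = 1.334655 rad
AF = |sin(4*1.334655/2) / (4*sin(1.334655/2))| = 0.1838

0.1838


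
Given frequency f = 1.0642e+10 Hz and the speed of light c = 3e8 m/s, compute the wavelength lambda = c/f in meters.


lambda = c / f = 3.0000e+08 / 1.0642e+10 = 0.02819 m

0.02819 m


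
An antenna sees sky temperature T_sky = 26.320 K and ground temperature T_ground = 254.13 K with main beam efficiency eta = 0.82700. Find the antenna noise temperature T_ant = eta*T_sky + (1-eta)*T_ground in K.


T_ant = 0.82700 * 26.320 + (1 - 0.82700) * 254.13 = 65.73 K

65.73 K


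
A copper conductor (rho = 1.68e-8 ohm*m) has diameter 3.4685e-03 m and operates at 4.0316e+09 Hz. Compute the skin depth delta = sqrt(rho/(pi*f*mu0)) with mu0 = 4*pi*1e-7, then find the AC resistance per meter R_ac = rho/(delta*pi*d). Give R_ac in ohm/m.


delta = sqrt(1.68e-8 / (pi * 4.0316e+09 * 4*pi*1e-7)) = 1.027392e-06 m
R_ac = 1.68e-8 / (1.027392e-06 * pi * 3.4685e-03) = 1.501 ohm/m

1.501 ohm/m


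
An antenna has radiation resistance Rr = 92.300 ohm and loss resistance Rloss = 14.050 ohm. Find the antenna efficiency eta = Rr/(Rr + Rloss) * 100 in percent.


eta = 92.300 / (92.300 + 14.050) * 100 = 86.79%

86.79%


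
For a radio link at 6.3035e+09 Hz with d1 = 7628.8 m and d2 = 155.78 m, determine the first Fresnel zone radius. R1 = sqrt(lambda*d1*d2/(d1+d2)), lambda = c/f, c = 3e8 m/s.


lambda = c / f = 3.0000e+08 / 6.3035e+09 = 0.04759261 m
R1 = sqrt(0.04759261 * 7628.8 * 155.78 / (7628.8 + 155.78)) = 2.695 m

2.695 m


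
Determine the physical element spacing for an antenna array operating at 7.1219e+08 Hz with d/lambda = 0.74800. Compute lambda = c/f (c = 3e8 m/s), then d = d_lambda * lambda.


lambda = c / f = 3.0000e+08 / 7.1219e+08 = 0.4212359 m
d = 0.74800 * 0.4212359 = 0.3151 m

0.3151 m


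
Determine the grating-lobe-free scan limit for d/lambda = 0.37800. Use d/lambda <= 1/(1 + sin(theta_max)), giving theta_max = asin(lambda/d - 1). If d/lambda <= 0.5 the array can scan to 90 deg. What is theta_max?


lambda/d - 1 = 1/0.37800 - 1 = 1.645503 >= 1
d/lambda <= 0.5, so the array can scan to endfire without grating lobes: theta_max = 90 deg

90 deg


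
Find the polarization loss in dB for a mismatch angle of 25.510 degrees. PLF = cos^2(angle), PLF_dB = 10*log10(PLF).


PLF_linear = cos^2(25.510 deg) = 0.8145245
PLF_dB = 10 * log10(0.8145245) = -0.8910 dB

-0.8910 dB


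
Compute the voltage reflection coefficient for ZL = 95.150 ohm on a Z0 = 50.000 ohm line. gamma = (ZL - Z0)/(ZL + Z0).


gamma = (95.150 - 50.000) / (95.150 + 50.000) = 0.3111

0.3111


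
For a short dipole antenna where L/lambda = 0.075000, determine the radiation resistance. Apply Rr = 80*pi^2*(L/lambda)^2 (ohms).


Rr = 80 * pi^2 * (0.075000)^2 = 80 * 9.869604 * 5.625000e-03 = 4.441 ohm

4.441 ohm


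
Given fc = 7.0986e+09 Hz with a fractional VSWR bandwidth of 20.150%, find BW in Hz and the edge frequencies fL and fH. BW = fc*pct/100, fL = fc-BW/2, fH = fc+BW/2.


BW = 7.0986e+09 * 20.150/100 = 1.430368e+09 Hz
fL = 7.0986e+09 - 1.430368e+09/2 = 6.383e+09 Hz
fH = 7.0986e+09 + 1.430368e+09/2 = 7.814e+09 Hz

BW=1.430e+09 Hz, fL=6.383e+09 Hz, fH=7.814e+09 Hz


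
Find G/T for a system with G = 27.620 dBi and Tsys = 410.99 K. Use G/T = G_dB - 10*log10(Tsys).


G/T = 27.620 - 10*log10(410.99) = 27.620 - 26.13831 = 1.482 dB/K

1.482 dB/K


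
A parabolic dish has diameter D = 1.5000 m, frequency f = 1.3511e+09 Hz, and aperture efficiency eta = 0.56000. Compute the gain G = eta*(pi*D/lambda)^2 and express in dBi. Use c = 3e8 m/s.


lambda = c / f = 3.0000e+08 / 1.3511e+09 = 0.2220413 m
G_linear = 0.56000 * (pi * 1.5000 / 0.2220413)^2 = 252.2335
G_dBi = 10 * log10(252.2335) = 24.02 dBi

24.02 dBi


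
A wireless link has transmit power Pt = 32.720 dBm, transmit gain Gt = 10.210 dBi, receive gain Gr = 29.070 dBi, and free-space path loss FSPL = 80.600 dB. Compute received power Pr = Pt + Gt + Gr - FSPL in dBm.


Pr = 32.720 + 10.210 + 29.070 - 80.600 = -8.60 dBm

-8.60 dBm


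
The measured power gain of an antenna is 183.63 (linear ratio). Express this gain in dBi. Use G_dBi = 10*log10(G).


G_dBi = 10 * log10(183.63) = 22.64 dBi

22.64 dBi


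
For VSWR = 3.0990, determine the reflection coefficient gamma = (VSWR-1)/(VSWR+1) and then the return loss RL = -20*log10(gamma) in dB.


gamma = (3.0990 - 1) / (3.0990 + 1) = 0.5120761
RL = -20 * log10(0.5120761) = 5.813 dB

5.813 dB


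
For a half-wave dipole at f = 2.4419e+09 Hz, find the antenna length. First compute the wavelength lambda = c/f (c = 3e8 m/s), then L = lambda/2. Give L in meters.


lambda = c / f = 3.0000e+08 / 2.4419e+09 = 0.1228552 m
L = lambda / 2 = 0.1228552 / 2 = 0.06143 m

0.06143 m


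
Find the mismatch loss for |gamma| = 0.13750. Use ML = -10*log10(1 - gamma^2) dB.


ML = -10 * log10(1 - 0.13750^2) = -10 * log10(0.98109375) = 0.08289 dB

0.08289 dB


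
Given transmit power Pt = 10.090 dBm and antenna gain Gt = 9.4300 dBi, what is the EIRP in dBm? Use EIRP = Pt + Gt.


EIRP = Pt + Gt = 10.090 + 9.4300 = 19.52 dBm

19.52 dBm


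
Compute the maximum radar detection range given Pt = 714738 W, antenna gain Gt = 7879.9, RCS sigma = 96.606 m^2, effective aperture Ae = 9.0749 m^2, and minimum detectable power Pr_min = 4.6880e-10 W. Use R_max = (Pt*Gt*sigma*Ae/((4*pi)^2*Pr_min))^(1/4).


R^4 = 714738*7879.9*96.606*9.0749 / ((4*pi)^2 * 4.6880e-10) = 6.669698e+19
R_max = 6.669698e+19^0.25 = 90370 m

90370 m


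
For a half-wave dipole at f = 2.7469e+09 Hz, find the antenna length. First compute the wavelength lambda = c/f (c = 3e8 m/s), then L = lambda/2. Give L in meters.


lambda = c / f = 3.0000e+08 / 2.7469e+09 = 0.1092140 m
L = lambda / 2 = 0.1092140 / 2 = 0.05461 m

0.05461 m


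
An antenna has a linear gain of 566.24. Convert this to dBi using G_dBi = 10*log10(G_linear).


G_dBi = 10 * log10(566.24) = 27.53 dBi

27.53 dBi


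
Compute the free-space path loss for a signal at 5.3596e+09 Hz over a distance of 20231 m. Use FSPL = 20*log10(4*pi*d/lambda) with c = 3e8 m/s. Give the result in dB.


lambda = c / f = 3.0000e+08 / 5.3596e+09 = 0.05597433 m
FSPL = 20 * log10(4*pi*20231/0.05597433) = 133.1 dB

133.1 dB


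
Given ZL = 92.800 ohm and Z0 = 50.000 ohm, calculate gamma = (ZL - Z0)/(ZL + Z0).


gamma = (92.800 - 50.000) / (92.800 + 50.000) = 0.2997

0.2997


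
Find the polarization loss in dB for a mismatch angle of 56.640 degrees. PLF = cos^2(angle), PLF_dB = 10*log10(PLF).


PLF_linear = cos^2(56.640 deg) = 0.3023876
PLF_dB = 10 * log10(0.3023876) = -5.194 dB

-5.194 dB


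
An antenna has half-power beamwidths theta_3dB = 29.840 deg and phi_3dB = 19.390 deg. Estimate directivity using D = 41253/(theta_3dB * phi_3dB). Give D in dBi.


D_linear = 41253 / (29.840 * 19.390) = 71.29826
D_dBi = 10 * log10(71.29826) = 18.53 dBi

18.53 dBi


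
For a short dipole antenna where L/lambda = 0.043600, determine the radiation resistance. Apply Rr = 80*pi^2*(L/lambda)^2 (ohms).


Rr = 80 * pi^2 * (0.043600)^2 = 80 * 9.869604 * 1.900960e-03 = 1.501 ohm

1.501 ohm


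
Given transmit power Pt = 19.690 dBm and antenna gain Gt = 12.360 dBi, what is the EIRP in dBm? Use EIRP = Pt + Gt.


EIRP = Pt + Gt = 19.690 + 12.360 = 32.05 dBm

32.05 dBm


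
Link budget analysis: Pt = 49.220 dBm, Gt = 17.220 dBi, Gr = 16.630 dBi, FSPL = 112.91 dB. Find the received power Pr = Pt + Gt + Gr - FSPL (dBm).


Pr = 49.220 + 17.220 + 16.630 - 112.91 = -29.84 dBm

-29.84 dBm


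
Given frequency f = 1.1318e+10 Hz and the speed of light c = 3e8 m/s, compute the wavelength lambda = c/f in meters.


lambda = c / f = 3.0000e+08 / 1.1318e+10 = 0.02651 m

0.02651 m


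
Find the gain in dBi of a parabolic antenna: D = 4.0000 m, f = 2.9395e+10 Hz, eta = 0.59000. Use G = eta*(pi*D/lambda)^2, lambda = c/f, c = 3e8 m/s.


lambda = c / f = 3.0000e+08 / 2.9395e+10 = 0.01020582 m
G_linear = 0.59000 * (pi * 4.0000 / 0.01020582)^2 = 894490.9
G_dBi = 10 * log10(894490.9) = 59.52 dBi

59.52 dBi


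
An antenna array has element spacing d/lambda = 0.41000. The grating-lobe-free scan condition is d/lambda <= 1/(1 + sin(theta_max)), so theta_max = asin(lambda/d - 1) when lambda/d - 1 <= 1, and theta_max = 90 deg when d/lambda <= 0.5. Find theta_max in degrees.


lambda/d - 1 = 1/0.41000 - 1 = 1.439024 >= 1
d/lambda <= 0.5, so the array can scan to endfire without grating lobes: theta_max = 90 deg

90 deg


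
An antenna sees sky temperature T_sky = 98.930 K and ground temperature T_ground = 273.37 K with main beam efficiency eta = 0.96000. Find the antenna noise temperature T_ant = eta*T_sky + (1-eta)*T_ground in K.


T_ant = 0.96000 * 98.930 + (1 - 0.96000) * 273.37 = 105.9 K

105.9 K


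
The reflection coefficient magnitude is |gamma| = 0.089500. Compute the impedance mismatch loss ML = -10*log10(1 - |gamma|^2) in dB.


ML = -10 * log10(1 - 0.089500^2) = -10 * log10(0.99198975) = 0.03493 dB

0.03493 dB


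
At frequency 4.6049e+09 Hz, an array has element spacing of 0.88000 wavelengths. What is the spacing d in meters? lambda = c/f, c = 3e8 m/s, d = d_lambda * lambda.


lambda = c / f = 3.0000e+08 / 4.6049e+09 = 0.06514799 m
d = 0.88000 * 0.06514799 = 0.05733 m

0.05733 m


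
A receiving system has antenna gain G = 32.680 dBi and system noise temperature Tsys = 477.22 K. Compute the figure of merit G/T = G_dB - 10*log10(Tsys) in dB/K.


G/T = 32.680 - 10*log10(477.22) = 32.680 - 26.78719 = 5.893 dB/K

5.893 dB/K


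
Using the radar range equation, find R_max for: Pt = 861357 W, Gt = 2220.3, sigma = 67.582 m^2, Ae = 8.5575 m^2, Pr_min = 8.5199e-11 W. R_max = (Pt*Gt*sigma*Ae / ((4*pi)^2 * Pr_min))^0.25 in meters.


R^4 = 861357*2220.3*67.582*8.5575 / ((4*pi)^2 * 8.5199e-11) = 8.220885e+19
R_max = 8.220885e+19^0.25 = 95220 m

95220 m


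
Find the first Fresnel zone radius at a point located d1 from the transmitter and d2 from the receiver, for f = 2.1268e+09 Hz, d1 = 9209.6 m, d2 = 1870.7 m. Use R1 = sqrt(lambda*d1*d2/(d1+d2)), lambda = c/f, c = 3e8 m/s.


lambda = c / f = 3.0000e+08 / 2.1268e+09 = 0.1410570 m
R1 = sqrt(0.1410570 * 9209.6 * 1870.7 / (9209.6 + 1870.7)) = 14.81 m

14.81 m


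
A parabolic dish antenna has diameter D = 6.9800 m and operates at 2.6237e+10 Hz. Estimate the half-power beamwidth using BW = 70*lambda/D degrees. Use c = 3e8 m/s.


lambda = c / f = 3.0000e+08 / 2.6237e+10 = 0.01143423 m
BW = 70 * 0.01143423 / 6.9800 = 0.1147 deg

0.1147 deg


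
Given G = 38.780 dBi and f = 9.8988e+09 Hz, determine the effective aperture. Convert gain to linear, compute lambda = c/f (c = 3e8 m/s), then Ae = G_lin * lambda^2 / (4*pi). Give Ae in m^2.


lambda = c / f = 3.0000e+08 / 9.8988e+09 = 0.03030670 m
G_linear = 10^(38.780/10) = 7550.922
Ae = G_linear * lambda^2 / (4*pi) = 7550.922 * 0.03030670^2 / (4*pi) = 0.5519 m^2

0.5519 m^2


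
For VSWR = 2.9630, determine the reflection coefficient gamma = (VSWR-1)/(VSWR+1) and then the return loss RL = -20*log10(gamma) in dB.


gamma = (2.9630 - 1) / (2.9630 + 1) = 0.4953318
RL = -20 * log10(0.4953318) = 6.102 dB

6.102 dB


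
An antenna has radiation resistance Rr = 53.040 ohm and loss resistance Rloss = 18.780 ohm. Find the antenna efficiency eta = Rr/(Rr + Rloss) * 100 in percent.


eta = 53.040 / (53.040 + 18.780) * 100 = 73.85%

73.85%
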